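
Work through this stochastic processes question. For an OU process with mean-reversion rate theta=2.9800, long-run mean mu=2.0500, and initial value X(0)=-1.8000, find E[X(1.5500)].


E[X(t)] = mu + (X(0) - mu)*exp(-theta*t)
= 2.0500 + (-1.8000 - 2.0500)*exp(-2.9800*1.5500)
= 2.0500 + -3.8500 * 0.0099
= 2.0120

2.0120


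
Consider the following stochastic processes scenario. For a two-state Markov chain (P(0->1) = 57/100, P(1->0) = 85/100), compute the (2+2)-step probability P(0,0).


P^4 = P^2 * P^2
Computing via matrix multiplication of the transition matrix.
Entry (0,0) of P^4 = 0.6111

0.6111


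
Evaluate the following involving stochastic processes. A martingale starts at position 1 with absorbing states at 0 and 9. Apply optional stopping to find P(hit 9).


By optional stopping theorem: E(M at tau) = M(0) = 1
P(hit 9)*9 + P(hit 0)*0 = 1
P(hit 9) = (1 - 0)/(9 - 0) = 1/9 = 0.1111

0.1111


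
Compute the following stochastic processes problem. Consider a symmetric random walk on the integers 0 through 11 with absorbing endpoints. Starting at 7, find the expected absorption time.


For symmetric RW on 0,...,N with absorbing barriers, E(i) = i*(N-i)
E(7) = 7 * 4 = 28

28


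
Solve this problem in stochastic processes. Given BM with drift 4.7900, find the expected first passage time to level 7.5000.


Expected first passage time = a/mu
= 7.5000/4.7900
= 1.5658

1.5658


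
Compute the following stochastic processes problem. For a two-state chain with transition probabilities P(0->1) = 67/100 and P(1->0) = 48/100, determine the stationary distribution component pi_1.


Stationary distribution: pi_0 = p10/(p01+p10), pi_1 = p01/(p01+p10)
p01 = 0.6700, p10 = 0.4800
pi_1 = 0.5826

0.5826


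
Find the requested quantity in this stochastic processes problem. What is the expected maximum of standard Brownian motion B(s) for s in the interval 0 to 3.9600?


E(max B(s)) = sqrt(2t/pi)
= sqrt(2*3.9600/pi)
= sqrt(2.5210)
= 1.5878

1.5878


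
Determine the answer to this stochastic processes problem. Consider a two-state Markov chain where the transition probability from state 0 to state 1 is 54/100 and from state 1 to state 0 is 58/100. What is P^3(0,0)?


Computing P^3 by matrix multiplication.
P = [[0.4600, 0.5400], [0.5800, 0.4200]]
After raising P to the power 3:
P^3(0,0) = 0.5170

0.5170


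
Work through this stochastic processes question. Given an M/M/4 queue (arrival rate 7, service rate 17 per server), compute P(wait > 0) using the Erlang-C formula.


a = lambda/mu = 0.4118
rho = a/c = 0.1029
Erlang-C formula applied:
C(c,a) = 8.8456e-04

8.8456e-04


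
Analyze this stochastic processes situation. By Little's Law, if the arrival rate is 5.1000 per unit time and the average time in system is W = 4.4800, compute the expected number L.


Little's Law: L = lambda * W
= 5.1000 * 4.4800
= 22.8480

22.8480


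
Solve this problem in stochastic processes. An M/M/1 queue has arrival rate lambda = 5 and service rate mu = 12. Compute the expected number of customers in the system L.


rho = 5/12 = 0.4167
L = rho/(1-rho)
= 0.4167/0.5833
= 0.7143

0.7143


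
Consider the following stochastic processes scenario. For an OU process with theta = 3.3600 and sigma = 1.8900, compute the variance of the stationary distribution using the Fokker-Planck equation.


Stationary variance = sigma^2 / (2*theta)
= 1.8900^2 / (2*3.3600)
= 3.5721 / 6.7200
= 0.5316

0.5316


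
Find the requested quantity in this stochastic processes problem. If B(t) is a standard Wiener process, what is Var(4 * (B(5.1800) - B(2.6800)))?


Var(alpha*(B(t)-B(s))) = alpha^2 * (t-s)
= 4^2 * (5.1800 - 2.6800)
= 16 * 2.5000
= 40.0000

40.0000


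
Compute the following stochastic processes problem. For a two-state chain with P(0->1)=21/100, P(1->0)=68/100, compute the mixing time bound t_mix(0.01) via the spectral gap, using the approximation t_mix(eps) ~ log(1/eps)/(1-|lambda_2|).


lambda_2 = |1 - p01 - p10| = |1 - 0.2100 - 0.6800| = 0.1100
t_mix ~ log(1/eps)/(1 - |lambda_2|)
= log(100)/(1 - 0.1100) = 4.6052/0.8900
= 5.1743

5.1743


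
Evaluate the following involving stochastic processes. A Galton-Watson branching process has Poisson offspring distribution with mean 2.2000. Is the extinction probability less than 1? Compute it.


Since mu = 2.2000 > 1, extinction prob q < 1.
Solve s = exp(mu*(s-1)) iteratively.
q = 0.1563

0.1563


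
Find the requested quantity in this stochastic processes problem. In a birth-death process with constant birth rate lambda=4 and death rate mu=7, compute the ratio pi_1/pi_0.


For birth-death process, pi_n/pi_0 = (lambda/mu)^n
= (4/7)^1
= 0.5714

0.5714


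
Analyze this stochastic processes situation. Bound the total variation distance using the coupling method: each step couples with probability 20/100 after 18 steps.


TV distance bound <= (1-delta)^n
= (1 - 0.2000)^18
= 0.8000^18
= 0.0180

0.0180


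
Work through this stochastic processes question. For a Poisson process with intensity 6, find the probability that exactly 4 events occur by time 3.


P(N(t)=k) = (lambda*t)^k * exp(-lambda*t) / k!
lambda*t = 18
= 18^4 * exp(-18) / 4!
= 104976 * 1.5230e-08 / 24
= 6.6616e-05

6.6616e-05


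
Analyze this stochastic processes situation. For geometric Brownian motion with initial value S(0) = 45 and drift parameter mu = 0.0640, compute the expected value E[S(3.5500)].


E[S(t)] = S(0) * exp(mu * t)
= 45 * exp(0.0640 * 3.5500)
= 45 * 1.2551
= 56.4786

56.4786


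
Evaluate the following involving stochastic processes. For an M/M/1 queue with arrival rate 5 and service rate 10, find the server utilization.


rho = lambda/mu
= 5/10
= 0.5000

0.5000


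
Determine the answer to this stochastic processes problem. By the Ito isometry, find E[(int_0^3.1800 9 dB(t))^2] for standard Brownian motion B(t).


By Ito isometry: E[(int f dB)^2] = int f^2 dt
= 9^2 * 3.1800
= 81 * 3.1800 = 257.5800

257.5800


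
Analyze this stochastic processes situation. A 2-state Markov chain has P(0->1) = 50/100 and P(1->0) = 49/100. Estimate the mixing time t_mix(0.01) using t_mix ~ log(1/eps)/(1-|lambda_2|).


lambda_2 = |1 - p01 - p10| = |1 - 0.5000 - 0.4900| = 0.0100
t_mix ~ log(1/eps)/(1 - |lambda_2|)
= log(100)/(1 - 0.0100) = 4.6052/0.9900
= 4.6517

4.6517


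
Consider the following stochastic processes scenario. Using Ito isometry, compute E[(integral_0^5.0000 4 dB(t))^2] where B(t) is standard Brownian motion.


By Ito isometry: E[(int f dB)^2] = int f^2 dt
= 4^2 * 5.0000
= 16 * 5.0000 = 80.0000

80.0000


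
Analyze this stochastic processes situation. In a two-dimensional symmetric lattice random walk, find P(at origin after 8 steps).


P = C(8,4)^2 / 4^8
= 70^2 / 65536
= 4900 / 65536
= 0.0748

0.0748


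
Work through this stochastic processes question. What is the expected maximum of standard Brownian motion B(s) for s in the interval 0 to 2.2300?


E(max B(s)) = sqrt(2t/pi)
= sqrt(2*2.2300/pi)
= sqrt(1.4197)
= 1.1915

1.1915


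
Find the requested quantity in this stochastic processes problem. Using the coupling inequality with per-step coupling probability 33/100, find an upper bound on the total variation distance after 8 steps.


TV distance bound <= (1-delta)^n
= (1 - 0.3300)^8
= 0.6700^8
= 0.0406

0.0406


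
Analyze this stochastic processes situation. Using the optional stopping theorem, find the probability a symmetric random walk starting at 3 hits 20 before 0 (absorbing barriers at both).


By optional stopping theorem: E(M at tau) = M(0) = 3
P(hit 20)*20 + P(hit 0)*0 = 3
P(hit 20) = (3 - 0)/(20 - 0) = 3/20 = 0.1500

0.1500


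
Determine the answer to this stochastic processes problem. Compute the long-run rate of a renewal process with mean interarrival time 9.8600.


Long-run renewal rate = 1/E(X)
= 1/9.8600
= 0.1014

0.1014


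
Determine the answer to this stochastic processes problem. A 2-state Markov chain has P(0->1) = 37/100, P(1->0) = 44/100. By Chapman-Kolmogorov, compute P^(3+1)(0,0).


P^4 = P^3 * P^1
Computing via matrix multiplication of the transition matrix.
Entry (0,0) of P^4 = 0.5438

0.5438


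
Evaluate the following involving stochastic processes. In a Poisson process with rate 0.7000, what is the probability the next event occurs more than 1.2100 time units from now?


P(X > t) = exp(-lambda * t)
= exp(-0.7000 * 1.2100)
= exp(-0.8470) = 0.4287

0.4287


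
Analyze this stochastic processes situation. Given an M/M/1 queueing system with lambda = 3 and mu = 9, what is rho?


rho = lambda/mu
= 3/9
= 0.3333

0.3333


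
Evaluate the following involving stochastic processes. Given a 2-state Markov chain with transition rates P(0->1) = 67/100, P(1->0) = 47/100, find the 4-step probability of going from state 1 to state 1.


Computing P^4 by matrix multiplication.
P = [[0.3300, 0.6700], [0.4700, 0.5300]]
After raising P to the power 4:
P^4(1,1) = 0.5879

0.5879


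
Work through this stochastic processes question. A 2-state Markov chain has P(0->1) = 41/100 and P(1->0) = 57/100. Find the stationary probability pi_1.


Stationary distribution: pi_0 = p10/(p01+p10), pi_1 = p01/(p01+p10)
p01 = 0.4100, p10 = 0.5700
pi_1 = 0.4184

0.4184


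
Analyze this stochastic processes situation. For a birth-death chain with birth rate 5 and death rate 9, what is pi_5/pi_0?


For birth-death process, pi_n/pi_0 = (lambda/mu)^n
= (5/9)^5
= 0.0529

0.0529


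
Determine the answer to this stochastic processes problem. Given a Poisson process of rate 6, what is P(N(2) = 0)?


P(N(t)=k) = (lambda*t)^k * exp(-lambda*t) / k!
lambda*t = 12
= 12^0 * exp(-12) / 0!
= 1 * 6.1442e-06 / 1
= 6.1442e-06

6.1442e-06


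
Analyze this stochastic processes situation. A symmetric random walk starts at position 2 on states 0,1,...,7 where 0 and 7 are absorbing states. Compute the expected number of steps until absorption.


For symmetric RW on 0,...,N with absorbing barriers, E(i) = i*(N-i)
E(2) = 2 * 5 = 10

10


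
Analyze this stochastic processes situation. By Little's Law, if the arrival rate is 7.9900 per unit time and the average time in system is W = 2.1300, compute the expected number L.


Little's Law: L = lambda * W
= 7.9900 * 2.1300
= 17.0187

17.0187


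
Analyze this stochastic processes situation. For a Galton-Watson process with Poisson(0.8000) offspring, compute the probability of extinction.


Since mu = 0.8000 <= 1, extinction probability = 1.

1.0000


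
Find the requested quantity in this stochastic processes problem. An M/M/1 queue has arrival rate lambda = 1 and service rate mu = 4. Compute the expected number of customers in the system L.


rho = 1/4 = 0.2500
L = rho/(1-rho)
= 0.2500/0.7500
= 0.3333

0.3333


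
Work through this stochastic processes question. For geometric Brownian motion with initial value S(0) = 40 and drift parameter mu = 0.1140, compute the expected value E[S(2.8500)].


E[S(t)] = S(0) * exp(mu * t)
= 40 * exp(0.1140 * 2.8500)
= 40 * 1.3839
= 55.3557

55.3557


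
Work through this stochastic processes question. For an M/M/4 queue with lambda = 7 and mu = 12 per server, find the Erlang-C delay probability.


a = lambda/mu = 0.5833
rho = a/c = 0.1458
Erlang-C formula applied:
C(c,a) = 0.0032

0.0032


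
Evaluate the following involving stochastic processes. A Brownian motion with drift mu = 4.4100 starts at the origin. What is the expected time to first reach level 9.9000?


Expected first passage time = a/mu
= 9.9000/4.4100
= 2.2449

2.2449


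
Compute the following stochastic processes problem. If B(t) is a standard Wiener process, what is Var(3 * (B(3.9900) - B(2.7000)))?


Var(alpha*(B(t)-B(s))) = alpha^2 * (t-s)
= 3^2 * (3.9900 - 2.7000)
= 9 * 1.2900
= 11.6100

11.6100


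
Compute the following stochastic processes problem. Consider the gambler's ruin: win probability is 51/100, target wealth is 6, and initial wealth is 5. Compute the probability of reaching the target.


Gambler's ruin formula:
r = q/p = 0.4900/0.5100 = 0.9608
P(win) = (1 - r^i)/(1 - r^N)
= (1 - 0.9608^5)/(1 - 0.9608^6)
= 0.8495

0.8495


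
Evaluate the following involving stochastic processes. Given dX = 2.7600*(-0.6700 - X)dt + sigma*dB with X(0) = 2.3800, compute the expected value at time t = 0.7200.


E[X(t)] = mu + (X(0) - mu)*exp(-theta*t)
= -0.6700 + (2.3800 - -0.6700)*exp(-2.7600*0.7200)
= -0.6700 + 3.0500 * 0.1371
= -0.2519

-0.2519


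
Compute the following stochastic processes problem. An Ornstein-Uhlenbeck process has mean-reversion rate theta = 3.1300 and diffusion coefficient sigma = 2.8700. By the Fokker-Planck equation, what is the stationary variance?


Stationary variance = sigma^2 / (2*theta)
= 2.8700^2 / (2*3.1300)
= 8.2369 / 6.2600
= 1.3158

1.3158


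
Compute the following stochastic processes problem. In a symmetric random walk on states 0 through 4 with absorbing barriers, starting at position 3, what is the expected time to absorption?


For symmetric RW on 0,...,N with absorbing barriers, E(i) = i*(N-i)
E(3) = 3 * 1 = 3

3


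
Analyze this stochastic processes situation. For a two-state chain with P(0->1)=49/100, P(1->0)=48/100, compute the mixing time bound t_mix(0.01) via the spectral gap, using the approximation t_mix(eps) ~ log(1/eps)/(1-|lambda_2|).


lambda_2 = |1 - p01 - p10| = |1 - 0.4900 - 0.4800| = 0.0300
t_mix ~ log(1/eps)/(1 - |lambda_2|)
= log(100)/(1 - 0.0300) = 4.6052/0.9700
= 4.7476

4.7476


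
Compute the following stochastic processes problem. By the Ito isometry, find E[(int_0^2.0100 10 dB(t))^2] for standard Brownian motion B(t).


By Ito isometry: E[(int f dB)^2] = int f^2 dt
= 10^2 * 2.0100
= 100 * 2.0100 = 201.0000

201.0000


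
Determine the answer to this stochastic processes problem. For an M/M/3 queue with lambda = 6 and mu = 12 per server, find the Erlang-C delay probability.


a = lambda/mu = 0.5000
rho = a/c = 0.1667
Erlang-C formula applied:
C(c,a) = 0.0152

0.0152


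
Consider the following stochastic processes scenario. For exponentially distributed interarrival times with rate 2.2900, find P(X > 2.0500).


P(X > t) = exp(-lambda * t)
= exp(-2.2900 * 2.0500)
= exp(-4.6945) = 0.0091

0.0091


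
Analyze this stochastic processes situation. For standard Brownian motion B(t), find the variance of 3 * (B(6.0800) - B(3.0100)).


Var(alpha*(B(t)-B(s))) = alpha^2 * (t-s)
= 3^2 * (6.0800 - 3.0100)
= 9 * 3.0700
= 27.6300

27.6300


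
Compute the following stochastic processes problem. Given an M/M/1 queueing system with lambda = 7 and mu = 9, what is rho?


rho = lambda/mu
= 7/9
= 0.7778

0.7778


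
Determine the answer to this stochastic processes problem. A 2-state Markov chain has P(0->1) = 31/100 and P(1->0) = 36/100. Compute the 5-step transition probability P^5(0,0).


Computing P^5 by matrix multiplication.
P = [[0.6900, 0.3100], [0.3600, 0.6400]]
After raising P to the power 5:
P^5(0,0) = 0.5391

0.5391


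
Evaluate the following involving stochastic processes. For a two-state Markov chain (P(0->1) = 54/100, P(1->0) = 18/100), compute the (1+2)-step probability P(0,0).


P^3 = P^1 * P^2
Computing via matrix multiplication of the transition matrix.
Entry (0,0) of P^3 = 0.2665

0.2665


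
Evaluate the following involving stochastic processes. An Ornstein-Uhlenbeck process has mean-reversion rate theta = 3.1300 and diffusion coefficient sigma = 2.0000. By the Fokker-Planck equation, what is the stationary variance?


Stationary variance = sigma^2 / (2*theta)
= 2.0000^2 / (2*3.1300)
= 4.0000 / 6.2600
= 0.6390

0.6390


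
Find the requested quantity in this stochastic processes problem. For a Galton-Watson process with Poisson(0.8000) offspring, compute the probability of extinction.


Since mu = 0.8000 <= 1, extinction probability = 1.

1.0000


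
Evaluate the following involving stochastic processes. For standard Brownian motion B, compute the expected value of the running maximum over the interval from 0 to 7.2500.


E(max B(s)) = sqrt(2t/pi)
= sqrt(2*7.2500/pi)
= sqrt(4.6155)
= 2.1484

2.1484


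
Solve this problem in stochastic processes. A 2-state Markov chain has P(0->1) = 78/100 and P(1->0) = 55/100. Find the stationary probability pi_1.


Stationary distribution: pi_0 = p10/(p01+p10), pi_1 = p01/(p01+p10)
p01 = 0.7800, p10 = 0.5500
pi_1 = 0.5865

0.5865


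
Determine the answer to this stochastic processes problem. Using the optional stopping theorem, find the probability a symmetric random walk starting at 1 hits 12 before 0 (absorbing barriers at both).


By optional stopping theorem: E(M at tau) = M(0) = 1
P(hit 12)*12 + P(hit 0)*0 = 1
P(hit 12) = (1 - 0)/(12 - 0) = 1/12 = 0.0833

0.0833


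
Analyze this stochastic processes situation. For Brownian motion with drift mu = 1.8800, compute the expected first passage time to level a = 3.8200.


Expected first passage time = a/mu
= 3.8200/1.8800
= 2.0319

2.0319


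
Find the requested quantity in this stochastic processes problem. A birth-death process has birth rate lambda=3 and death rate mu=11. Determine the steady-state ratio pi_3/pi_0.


For birth-death process, pi_n/pi_0 = (lambda/mu)^n
= (3/11)^3
= 0.0203

0.0203


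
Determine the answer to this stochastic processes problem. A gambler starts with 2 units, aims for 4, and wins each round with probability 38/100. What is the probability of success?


Gambler's ruin formula:
r = q/p = 0.6200/0.3800 = 1.6316
P(win) = (1 - r^i)/(1 - r^N)
= (1 - 1.6316^2)/(1 - 1.6316^4)
= 0.2731

0.2731


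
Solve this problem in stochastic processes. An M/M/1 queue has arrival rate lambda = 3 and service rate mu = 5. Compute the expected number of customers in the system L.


rho = 3/5 = 0.6000
L = rho/(1-rho)
= 0.6000/0.4000
= 1.5000

1.5000


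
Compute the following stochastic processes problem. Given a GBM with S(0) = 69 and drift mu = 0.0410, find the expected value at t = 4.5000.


E[S(t)] = S(0) * exp(mu * t)
= 69 * exp(0.0410 * 4.5000)
= 69 * 1.2026
= 82.9806

82.9806


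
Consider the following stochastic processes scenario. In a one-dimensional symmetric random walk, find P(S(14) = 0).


P(S(14) = 0) = C(14,7) / 4^7
= 3432 / 16384
= 0.2095

0.2095


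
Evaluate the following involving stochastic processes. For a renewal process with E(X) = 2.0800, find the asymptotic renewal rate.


Long-run renewal rate = 1/E(X)
= 1/2.0800
= 0.4808

0.4808


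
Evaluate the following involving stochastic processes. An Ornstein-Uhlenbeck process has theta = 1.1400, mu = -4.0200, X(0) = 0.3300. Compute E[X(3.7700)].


E[X(t)] = mu + (X(0) - mu)*exp(-theta*t)
= -4.0200 + (0.3300 - -4.0200)*exp(-1.1400*3.7700)
= -4.0200 + 4.3500 * 0.0136
= -3.9608

-3.9608


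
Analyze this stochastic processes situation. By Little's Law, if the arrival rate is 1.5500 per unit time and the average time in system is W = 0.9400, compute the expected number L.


Little's Law: L = lambda * W
= 1.5500 * 0.9400
= 1.4570

1.4570


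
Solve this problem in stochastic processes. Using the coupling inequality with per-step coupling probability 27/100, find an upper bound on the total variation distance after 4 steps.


TV distance bound <= (1-delta)^n
= (1 - 0.2700)^4
= 0.7300^4
= 0.2840

0.2840


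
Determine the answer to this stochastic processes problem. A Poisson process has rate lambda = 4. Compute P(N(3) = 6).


P(N(t)=k) = (lambda*t)^k * exp(-lambda*t) / k!
lambda*t = 12
= 12^6 * exp(-12) / 6!
= 2985984 * 6.1442e-06 / 720
= 0.0255

0.0255


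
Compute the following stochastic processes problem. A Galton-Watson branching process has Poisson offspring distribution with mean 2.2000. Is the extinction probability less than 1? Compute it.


Since mu = 2.2000 > 1, extinction prob q < 1.
Solve s = exp(mu*(s-1)) iteratively.
q = 0.1563

0.1563


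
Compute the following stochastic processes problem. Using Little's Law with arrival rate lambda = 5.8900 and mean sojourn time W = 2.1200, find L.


Little's Law: L = lambda * W
= 5.8900 * 2.1200
= 12.4868

12.4868


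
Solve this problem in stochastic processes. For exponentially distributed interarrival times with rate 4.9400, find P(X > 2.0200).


P(X > t) = exp(-lambda * t)
= exp(-4.9400 * 2.0200)
= exp(-9.9788) = 4.6373e-05

4.6373e-05


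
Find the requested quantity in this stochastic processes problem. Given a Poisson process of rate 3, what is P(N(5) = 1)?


P(N(t)=k) = (lambda*t)^k * exp(-lambda*t) / k!
lambda*t = 15
= 15^1 * exp(-15) / 1!
= 15 * 3.0590e-07 / 1
= 4.5885e-06

4.5885e-06


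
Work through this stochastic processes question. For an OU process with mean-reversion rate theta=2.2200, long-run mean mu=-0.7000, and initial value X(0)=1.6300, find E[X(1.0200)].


E[X(t)] = mu + (X(0) - mu)*exp(-theta*t)
= -0.7000 + (1.6300 - -0.7000)*exp(-2.2200*1.0200)
= -0.7000 + 2.3300 * 0.1039
= -0.4579

-0.4579


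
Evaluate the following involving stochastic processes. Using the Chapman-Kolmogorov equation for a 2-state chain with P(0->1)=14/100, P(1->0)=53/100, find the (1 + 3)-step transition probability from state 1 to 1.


P^4 = P^1 * P^3
Computing via matrix multiplication of the transition matrix.
Entry (1,1) of P^4 = 0.2183

0.2183


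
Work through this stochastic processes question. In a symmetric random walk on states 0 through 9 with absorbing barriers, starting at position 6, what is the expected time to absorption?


For symmetric RW on 0,...,N with absorbing barriers, E(i) = i*(N-i)
E(6) = 6 * 3 = 18

18


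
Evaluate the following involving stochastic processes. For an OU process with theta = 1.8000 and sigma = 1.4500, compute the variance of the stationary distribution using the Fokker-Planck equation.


Stationary variance = sigma^2 / (2*theta)
= 1.4500^2 / (2*1.8000)
= 2.1025 / 3.6000
= 0.5840

0.5840


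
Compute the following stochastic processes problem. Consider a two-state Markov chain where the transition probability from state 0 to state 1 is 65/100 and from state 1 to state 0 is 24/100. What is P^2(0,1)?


Computing P^2 by matrix multiplication.
P = [[0.3500, 0.6500], [0.2400, 0.7600]]
After raising P to the power 2:
P^2(0,1) = 0.7215

0.7215


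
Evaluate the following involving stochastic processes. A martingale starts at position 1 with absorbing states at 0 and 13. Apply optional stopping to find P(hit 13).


By optional stopping theorem: E(M at tau) = M(0) = 1
P(hit 13)*13 + P(hit 0)*0 = 1
P(hit 13) = (1 - 0)/(13 - 0) = 1/13 = 0.0769

0.0769


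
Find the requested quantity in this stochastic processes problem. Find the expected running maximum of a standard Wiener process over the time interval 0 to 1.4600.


E(max B(s)) = sqrt(2t/pi)
= sqrt(2*1.4600/pi)
= sqrt(0.9295)
= 0.9641

0.9641


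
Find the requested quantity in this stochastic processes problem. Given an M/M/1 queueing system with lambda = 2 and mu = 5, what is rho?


rho = lambda/mu
= 2/5
= 0.4000

0.4000


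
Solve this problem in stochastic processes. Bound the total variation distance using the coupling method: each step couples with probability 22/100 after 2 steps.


TV distance bound <= (1-delta)^n
= (1 - 0.2200)^2
= 0.7800^2
= 0.6084

0.6084


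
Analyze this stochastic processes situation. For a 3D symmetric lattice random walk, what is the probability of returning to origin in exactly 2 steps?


P(return in 2 steps) = P(reverse first step) = 1/(2d)
= 1/6
= 0.1667

0.1667


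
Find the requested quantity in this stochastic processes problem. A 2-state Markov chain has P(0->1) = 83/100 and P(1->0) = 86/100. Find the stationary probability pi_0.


Stationary distribution: pi_0 = p10/(p01+p10), pi_1 = p01/(p01+p10)
p01 = 0.8300, p10 = 0.8600
pi_0 = 0.5089

0.5089


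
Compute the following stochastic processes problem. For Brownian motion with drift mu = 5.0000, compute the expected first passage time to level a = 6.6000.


Expected first passage time = a/mu
= 6.6000/5.0000
= 1.3200

1.3200


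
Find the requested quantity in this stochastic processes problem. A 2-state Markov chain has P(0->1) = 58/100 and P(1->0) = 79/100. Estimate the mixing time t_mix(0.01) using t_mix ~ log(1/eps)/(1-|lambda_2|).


lambda_2 = |1 - p01 - p10| = |1 - 0.5800 - 0.7900| = 0.3700
t_mix ~ log(1/eps)/(1 - |lambda_2|)
= log(100)/(1 - 0.3700) = 4.6052/0.6300
= 7.3098

7.3098


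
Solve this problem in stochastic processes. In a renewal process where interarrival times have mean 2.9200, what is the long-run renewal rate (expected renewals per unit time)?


Long-run renewal rate = 1/E(X)
= 1/2.9200
= 0.3425

0.3425


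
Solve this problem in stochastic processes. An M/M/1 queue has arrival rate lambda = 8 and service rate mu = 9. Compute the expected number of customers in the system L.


rho = 8/9 = 0.8889
L = rho/(1-rho)
= 0.8889/0.1111
= 8.0000

8.0000


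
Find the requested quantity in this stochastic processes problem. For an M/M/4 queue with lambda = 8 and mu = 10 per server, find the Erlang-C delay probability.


a = lambda/mu = 0.8000
rho = a/c = 0.2000
Erlang-C formula applied:
C(c,a) = 0.0096

0.0096


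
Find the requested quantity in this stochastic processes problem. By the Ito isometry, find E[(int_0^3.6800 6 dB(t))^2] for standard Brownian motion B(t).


By Ito isometry: E[(int f dB)^2] = int f^2 dt
= 6^2 * 3.6800
= 36 * 3.6800 = 132.4800

132.4800


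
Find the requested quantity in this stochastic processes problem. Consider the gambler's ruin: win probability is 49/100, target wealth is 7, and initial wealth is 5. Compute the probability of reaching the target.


Gambler's ruin formula:
r = q/p = 0.5100/0.4900 = 1.0408
P(win) = (1 - r^i)/(1 - r^N)
= (1 - 1.0408^5)/(1 - 1.0408^7)
= 0.6852

0.6852


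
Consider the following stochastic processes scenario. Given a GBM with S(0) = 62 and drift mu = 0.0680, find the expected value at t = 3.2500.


E[S(t)] = S(0) * exp(mu * t)
= 62 * exp(0.0680 * 3.2500)
= 62 * 1.2473
= 77.3341

77.3341


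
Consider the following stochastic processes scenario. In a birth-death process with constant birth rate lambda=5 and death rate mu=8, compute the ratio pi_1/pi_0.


For birth-death process, pi_n/pi_0 = (lambda/mu)^n
= (5/8)^1
= 0.6250

0.6250


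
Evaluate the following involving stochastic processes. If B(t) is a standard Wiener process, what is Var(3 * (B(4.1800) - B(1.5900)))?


Var(alpha*(B(t)-B(s))) = alpha^2 * (t-s)
= 3^2 * (4.1800 - 1.5900)
= 9 * 2.5900
= 23.3100

23.3100


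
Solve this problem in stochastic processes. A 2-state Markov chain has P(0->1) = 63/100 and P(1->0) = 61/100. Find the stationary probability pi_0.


Stationary distribution: pi_0 = p10/(p01+p10), pi_1 = p01/(p01+p10)
p01 = 0.6300, p10 = 0.6100
pi_0 = 0.4919

0.4919


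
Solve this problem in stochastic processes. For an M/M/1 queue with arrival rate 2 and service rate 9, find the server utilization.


rho = lambda/mu
= 2/9
= 0.2222

0.2222


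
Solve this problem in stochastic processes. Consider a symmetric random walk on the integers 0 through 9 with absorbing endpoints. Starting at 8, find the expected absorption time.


For symmetric RW on 0,...,N with absorbing barriers, E(i) = i*(N-i)
E(8) = 8 * 1 = 8

8


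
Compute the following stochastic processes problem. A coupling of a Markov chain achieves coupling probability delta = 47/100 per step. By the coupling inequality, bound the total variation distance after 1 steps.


TV distance bound <= (1-delta)^n
= (1 - 0.4700)^1
= 0.5300^1
= 0.5300

0.5300


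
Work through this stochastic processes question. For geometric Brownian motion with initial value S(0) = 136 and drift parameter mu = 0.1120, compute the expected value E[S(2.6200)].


E[S(t)] = S(0) * exp(mu * t)
= 136 * exp(0.1120 * 2.6200)
= 136 * 1.3410
= 182.3804

182.3804


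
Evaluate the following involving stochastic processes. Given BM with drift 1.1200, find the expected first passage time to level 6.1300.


Expected first passage time = a/mu
= 6.1300/1.1200
= 5.4732

5.4732


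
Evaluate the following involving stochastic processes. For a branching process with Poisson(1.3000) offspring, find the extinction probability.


Since mu = 1.3000 > 1, extinction prob q < 1.
Solve s = exp(mu*(s-1)) iteratively.
q = 0.5770

0.5770


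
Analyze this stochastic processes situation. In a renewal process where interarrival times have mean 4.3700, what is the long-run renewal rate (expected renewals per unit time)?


Long-run renewal rate = 1/E(X)
= 1/4.3700
= 0.2288

0.2288


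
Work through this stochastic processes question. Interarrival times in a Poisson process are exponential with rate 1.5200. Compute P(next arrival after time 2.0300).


P(X > t) = exp(-lambda * t)
= exp(-1.5200 * 2.0300)
= exp(-3.0856) = 0.0457

0.0457


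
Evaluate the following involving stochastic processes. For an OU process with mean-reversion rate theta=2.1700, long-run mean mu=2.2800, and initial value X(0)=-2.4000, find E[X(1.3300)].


E[X(t)] = mu + (X(0) - mu)*exp(-theta*t)
= 2.2800 + (-2.4000 - 2.2800)*exp(-2.1700*1.3300)
= 2.2800 + -4.6800 * 0.0558
= 2.0189

2.0189


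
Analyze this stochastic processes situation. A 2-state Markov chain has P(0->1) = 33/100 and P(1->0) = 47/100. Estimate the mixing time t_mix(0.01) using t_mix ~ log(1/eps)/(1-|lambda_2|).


lambda_2 = |1 - p01 - p10| = |1 - 0.3300 - 0.4700| = 0.2000
t_mix ~ log(1/eps)/(1 - |lambda_2|)
= log(100)/(1 - 0.2000) = 4.6052/0.8000
= 5.7565

5.7565


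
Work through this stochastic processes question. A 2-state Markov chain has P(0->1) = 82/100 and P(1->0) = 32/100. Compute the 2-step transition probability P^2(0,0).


Computing P^2 by matrix multiplication.
P = [[0.1800, 0.8200], [0.3200, 0.6800]]
After raising P to the power 2:
P^2(0,0) = 0.2948

0.2948


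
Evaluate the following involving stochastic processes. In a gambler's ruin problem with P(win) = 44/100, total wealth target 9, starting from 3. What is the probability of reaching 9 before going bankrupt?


Gambler's ruin formula:
r = q/p = 0.5600/0.4400 = 1.2727
P(win) = (1 - r^i)/(1 - r^N)
= (1 - 1.2727^3)/(1 - 1.2727^9)
= 0.1368

0.1368


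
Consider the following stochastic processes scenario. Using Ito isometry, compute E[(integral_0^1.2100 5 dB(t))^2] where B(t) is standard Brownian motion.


By Ito isometry: E[(int f dB)^2] = int f^2 dt
= 5^2 * 1.2100
= 25 * 1.2100 = 30.2500

30.2500


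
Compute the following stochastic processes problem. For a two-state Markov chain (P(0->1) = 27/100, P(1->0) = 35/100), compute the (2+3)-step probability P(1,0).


P^5 = P^2 * P^3
Computing via matrix multiplication of the transition matrix.
Entry (1,0) of P^5 = 0.5600

0.5600


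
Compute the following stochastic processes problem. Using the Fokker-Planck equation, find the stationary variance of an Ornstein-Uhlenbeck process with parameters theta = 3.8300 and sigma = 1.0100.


Stationary variance = sigma^2 / (2*theta)
= 1.0100^2 / (2*3.8300)
= 1.0201 / 7.6600
= 0.1332

0.1332


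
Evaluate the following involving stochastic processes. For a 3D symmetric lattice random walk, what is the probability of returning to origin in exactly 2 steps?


P(return in 2 steps) = P(reverse first step) = 1/(2d)
= 1/6
= 0.1667

0.1667


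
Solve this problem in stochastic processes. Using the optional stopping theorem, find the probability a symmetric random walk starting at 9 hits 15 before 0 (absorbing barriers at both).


By optional stopping theorem: E(M at tau) = M(0) = 9
P(hit 15)*15 + P(hit 0)*0 = 9
P(hit 15) = (9 - 0)/(15 - 0) = 3/5 = 0.6000

0.6000


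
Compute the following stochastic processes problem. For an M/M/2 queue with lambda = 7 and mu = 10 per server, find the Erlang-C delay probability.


a = lambda/mu = 0.7000
rho = a/c = 0.3500
Erlang-C formula applied:
C(c,a) = 0.1815

0.1815


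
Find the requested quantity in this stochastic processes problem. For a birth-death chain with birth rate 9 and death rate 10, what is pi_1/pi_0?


For birth-death process, pi_n/pi_0 = (lambda/mu)^n
= (9/10)^1
= 0.9000

0.9000


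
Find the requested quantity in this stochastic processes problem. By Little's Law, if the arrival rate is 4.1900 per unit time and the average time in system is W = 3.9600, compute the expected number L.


Little's Law: L = lambda * W
= 4.1900 * 3.9600
= 16.5924

16.5924


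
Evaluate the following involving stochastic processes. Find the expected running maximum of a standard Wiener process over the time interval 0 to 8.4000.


E(max B(s)) = sqrt(2t/pi)
= sqrt(2*8.4000/pi)
= sqrt(5.3476)
= 2.3125

2.3125


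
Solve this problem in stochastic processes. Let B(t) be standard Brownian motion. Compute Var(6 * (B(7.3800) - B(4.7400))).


Var(alpha*(B(t)-B(s))) = alpha^2 * (t-s)
= 6^2 * (7.3800 - 4.7400)
= 36 * 2.6400
= 95.0400

95.0400


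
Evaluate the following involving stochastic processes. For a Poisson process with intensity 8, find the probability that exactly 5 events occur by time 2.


P(N(t)=k) = (lambda*t)^k * exp(-lambda*t) / k!
lambda*t = 16
= 16^5 * exp(-16) / 5!
= 1048576 * 1.1254e-07 / 120
= 9.8335e-04

9.8335e-04


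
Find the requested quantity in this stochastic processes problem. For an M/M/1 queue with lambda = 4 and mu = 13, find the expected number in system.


rho = 4/13 = 0.3077
L = rho/(1-rho)
= 0.3077/0.6923
= 0.4444

0.4444


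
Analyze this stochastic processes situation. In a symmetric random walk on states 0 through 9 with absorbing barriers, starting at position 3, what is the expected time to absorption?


For symmetric RW on 0,...,N with absorbing barriers, E(i) = i*(N-i)
E(3) = 3 * 6 = 18

18


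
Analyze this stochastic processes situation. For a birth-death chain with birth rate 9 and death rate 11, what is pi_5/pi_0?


For birth-death process, pi_n/pi_0 = (lambda/mu)^n
= (9/11)^5
= 0.3666

0.3666


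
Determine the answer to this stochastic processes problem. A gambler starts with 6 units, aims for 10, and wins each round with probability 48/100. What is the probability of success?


Gambler's ruin formula:
r = q/p = 0.5200/0.4800 = 1.0833
P(win) = (1 - r^i)/(1 - r^N)
= (1 - 1.0833^6)/(1 - 1.0833^10)
= 0.5026

0.5026


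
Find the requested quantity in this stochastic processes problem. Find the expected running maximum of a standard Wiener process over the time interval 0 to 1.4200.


E(max B(s)) = sqrt(2t/pi)
= sqrt(2*1.4200/pi)
= sqrt(0.9040)
= 0.9508

0.9508


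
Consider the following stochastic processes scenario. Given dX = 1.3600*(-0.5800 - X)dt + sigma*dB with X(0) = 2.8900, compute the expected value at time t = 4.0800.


E[X(t)] = mu + (X(0) - mu)*exp(-theta*t)
= -0.5800 + (2.8900 - -0.5800)*exp(-1.3600*4.0800)
= -0.5800 + 3.4700 * 0.0039
= -0.5665

-0.5665


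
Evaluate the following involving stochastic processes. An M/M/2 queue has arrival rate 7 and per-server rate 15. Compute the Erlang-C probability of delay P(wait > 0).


a = lambda/mu = 0.4667
rho = a/c = 0.2333
Erlang-C formula applied:
C(c,a) = 0.0883

0.0883


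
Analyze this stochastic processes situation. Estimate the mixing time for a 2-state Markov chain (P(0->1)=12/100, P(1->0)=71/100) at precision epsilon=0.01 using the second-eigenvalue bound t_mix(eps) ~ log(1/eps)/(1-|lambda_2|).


lambda_2 = |1 - p01 - p10| = |1 - 0.1200 - 0.7100| = 0.1700
t_mix ~ log(1/eps)/(1 - |lambda_2|)
= log(100)/(1 - 0.1700) = 4.6052/0.8300
= 5.5484

5.5484


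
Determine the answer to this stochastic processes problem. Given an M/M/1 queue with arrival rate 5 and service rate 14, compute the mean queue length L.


rho = 5/14 = 0.3571
L = rho/(1-rho)
= 0.3571/0.6429
= 0.5556

0.5556


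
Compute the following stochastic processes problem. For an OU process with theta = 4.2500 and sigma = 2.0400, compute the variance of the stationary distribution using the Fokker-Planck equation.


Stationary variance = sigma^2 / (2*theta)
= 2.0400^2 / (2*4.2500)
= 4.1616 / 8.5000
= 0.4896

0.4896


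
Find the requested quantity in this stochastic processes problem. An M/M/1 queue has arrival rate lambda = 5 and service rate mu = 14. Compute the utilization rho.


rho = lambda/mu
= 5/14
= 0.3571

0.3571


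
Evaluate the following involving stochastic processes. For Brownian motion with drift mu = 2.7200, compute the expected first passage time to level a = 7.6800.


Expected first passage time = a/mu
= 7.6800/2.7200
= 2.8235

2.8235


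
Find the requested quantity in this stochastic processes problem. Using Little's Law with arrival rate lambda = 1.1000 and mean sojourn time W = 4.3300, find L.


Little's Law: L = lambda * W
= 1.1000 * 4.3300
= 4.7630

4.7630


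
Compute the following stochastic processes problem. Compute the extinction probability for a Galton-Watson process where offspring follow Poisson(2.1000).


Since mu = 2.1000 > 1, extinction prob q < 1.
Solve s = exp(mu*(s-1)) iteratively.
q = 0.1779

0.1779


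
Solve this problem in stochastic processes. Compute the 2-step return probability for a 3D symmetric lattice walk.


P(return in 2 steps) = P(reverse first step) = 1/(2d)
= 1/6
= 0.1667

0.1667


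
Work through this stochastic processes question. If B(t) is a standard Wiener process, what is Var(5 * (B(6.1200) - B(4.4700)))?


Var(alpha*(B(t)-B(s))) = alpha^2 * (t-s)
= 5^2 * (6.1200 - 4.4700)
= 25 * 1.6500
= 41.2500

41.2500


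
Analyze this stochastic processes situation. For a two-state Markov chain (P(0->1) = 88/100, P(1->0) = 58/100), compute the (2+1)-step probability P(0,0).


P^3 = P^2 * P^1
Computing via matrix multiplication of the transition matrix.
Entry (0,0) of P^3 = 0.3386

0.3386


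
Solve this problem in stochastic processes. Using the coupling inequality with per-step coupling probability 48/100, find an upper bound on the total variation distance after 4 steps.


TV distance bound <= (1-delta)^n
= (1 - 0.4800)^4
= 0.5200^4
= 0.0731

0.0731


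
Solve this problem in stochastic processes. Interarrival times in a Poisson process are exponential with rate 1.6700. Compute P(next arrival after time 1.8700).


P(X > t) = exp(-lambda * t)
= exp(-1.6700 * 1.8700)
= exp(-3.1229) = 0.0440

0.0440


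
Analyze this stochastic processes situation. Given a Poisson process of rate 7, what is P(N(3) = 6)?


P(N(t)=k) = (lambda*t)^k * exp(-lambda*t) / k!
lambda*t = 21
= 21^6 * exp(-21) / 6!
= 85766121 * 7.5826e-10 / 720
= 9.0323e-05

9.0323e-05


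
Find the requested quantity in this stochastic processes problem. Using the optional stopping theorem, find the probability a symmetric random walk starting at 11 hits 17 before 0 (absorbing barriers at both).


By optional stopping theorem: E(M at tau) = M(0) = 11
P(hit 17)*17 + P(hit 0)*0 = 11
P(hit 17) = (11 - 0)/(17 - 0) = 11/17 = 0.6471

0.6471


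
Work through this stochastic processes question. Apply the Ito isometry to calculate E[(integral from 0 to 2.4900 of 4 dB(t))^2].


By Ito isometry: E[(int f dB)^2] = int f^2 dt
= 4^2 * 2.4900
= 16 * 2.4900 = 39.8400

39.8400


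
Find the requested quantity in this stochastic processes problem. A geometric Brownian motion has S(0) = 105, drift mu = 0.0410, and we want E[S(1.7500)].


E[S(t)] = S(0) * exp(mu * t)
= 105 * exp(0.0410 * 1.7500)
= 105 * 1.0744
= 112.8106

112.8106


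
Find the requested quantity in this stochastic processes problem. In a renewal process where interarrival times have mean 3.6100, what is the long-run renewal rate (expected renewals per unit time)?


Long-run renewal rate = 1/E(X)
= 1/3.6100
= 0.2770

0.2770


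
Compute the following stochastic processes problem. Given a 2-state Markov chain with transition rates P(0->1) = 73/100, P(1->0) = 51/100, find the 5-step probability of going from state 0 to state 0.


Computing P^5 by matrix multiplication.
P = [[0.2700, 0.7300], [0.5100, 0.4900]]
After raising P to the power 5:
P^5(0,0) = 0.4108

0.4108
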